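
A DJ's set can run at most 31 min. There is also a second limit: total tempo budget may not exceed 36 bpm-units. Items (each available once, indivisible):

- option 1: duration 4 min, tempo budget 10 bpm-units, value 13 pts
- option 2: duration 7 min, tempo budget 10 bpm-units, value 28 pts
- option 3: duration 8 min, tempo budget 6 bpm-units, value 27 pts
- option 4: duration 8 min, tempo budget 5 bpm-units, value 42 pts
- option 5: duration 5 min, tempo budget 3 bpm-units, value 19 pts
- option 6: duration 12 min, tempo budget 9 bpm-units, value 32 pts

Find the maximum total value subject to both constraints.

Feasible sets respecting both limits:
- option 2+option 3+option 4+option 5: duration 28, tempo budget 24, value 116
- option 1+option 2+option 4+option 6: duration 31, tempo budget 34, value 115
- option 1+option 2+option 3+option 4: duration 27, tempo budget 31, value 110
- option 1+option 4+option 5+option 6: duration 29, tempo budget 27, value 106
Best: 116 pts.

116 pts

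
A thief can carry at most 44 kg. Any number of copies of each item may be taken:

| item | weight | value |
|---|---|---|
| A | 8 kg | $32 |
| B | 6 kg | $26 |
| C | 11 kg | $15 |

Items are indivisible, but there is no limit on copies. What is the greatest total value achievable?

$188

Best value-per-unit is B at 26/6; filling with it alone gives 7×26 = 182.
Optimal mix: 1×A + 6×B → weight 44, value 188.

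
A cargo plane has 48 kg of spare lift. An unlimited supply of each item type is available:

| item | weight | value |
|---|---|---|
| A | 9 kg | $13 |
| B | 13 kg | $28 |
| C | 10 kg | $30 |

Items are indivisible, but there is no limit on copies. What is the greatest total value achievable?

Best value-per-unit is C at 30/10, and filling with it alone uses weight 4×10=40. No mix of the others beats 4×30 = 120.

$120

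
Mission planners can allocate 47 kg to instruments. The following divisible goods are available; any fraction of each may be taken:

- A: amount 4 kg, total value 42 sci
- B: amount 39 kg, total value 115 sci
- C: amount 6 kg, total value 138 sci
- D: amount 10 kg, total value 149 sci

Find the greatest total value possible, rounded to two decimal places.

408.62

Take in order of value per unit:
- C (138/6 per unit): all 6 → value 138, running total 138.00
- D (149/10 per unit): all 10 → value 149, running total 287.00
- A (42/4 per unit): all 4 → value 42, running total 329.00
- B (115/39 per unit): 27 of 39 → value 27×115/39 = 79.6154, running total 408.62
Total 408.62.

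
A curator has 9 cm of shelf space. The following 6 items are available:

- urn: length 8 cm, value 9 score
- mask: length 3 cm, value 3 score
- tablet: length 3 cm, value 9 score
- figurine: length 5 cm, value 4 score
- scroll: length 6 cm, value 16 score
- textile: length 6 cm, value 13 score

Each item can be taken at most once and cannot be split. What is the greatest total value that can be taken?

25 score

Check high-value combinations within 9 cm:
- tablet+scroll: length 3+6=9, value 9+16=25
- tablet+textile: length 3+6=9, value 9+13=22
- mask+scroll: length 3+6=9, value 3+16=19
- scroll: length 6, value 16
Best: 25 score.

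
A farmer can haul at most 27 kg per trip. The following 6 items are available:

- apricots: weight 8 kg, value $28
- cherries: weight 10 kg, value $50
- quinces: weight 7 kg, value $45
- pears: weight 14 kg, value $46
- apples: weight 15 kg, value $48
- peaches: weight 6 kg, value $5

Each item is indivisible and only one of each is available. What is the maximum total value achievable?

$123

Check high-value combinations within 27 kg:
- apricots+cherries+quinces: weight 8+10+7=25, value 28+50+45=123
- cherries+quinces+peaches: weight 10+7+6=23, value 50+45+5=100
- cherries+apples: weight 10+15=25, value 50+48=98
- cherries+pears: weight 10+14=24, value 50+46=96
- quinces+pears+peaches: weight 7+14+6=27, value 45+46+5=96
Best: $123.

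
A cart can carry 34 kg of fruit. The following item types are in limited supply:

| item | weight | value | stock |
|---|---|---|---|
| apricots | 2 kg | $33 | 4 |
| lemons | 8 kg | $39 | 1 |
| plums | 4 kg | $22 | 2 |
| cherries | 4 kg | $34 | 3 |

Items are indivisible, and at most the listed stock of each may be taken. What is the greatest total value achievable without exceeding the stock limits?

$295

Top feasible selections:
- 4×apricots + 1×lemons + 1×plums + 3×cherries: weight 32, value 295
- 3×apricots + 1×lemons + 2×plums + 3×cherries: weight 34, value 284
Best: $295.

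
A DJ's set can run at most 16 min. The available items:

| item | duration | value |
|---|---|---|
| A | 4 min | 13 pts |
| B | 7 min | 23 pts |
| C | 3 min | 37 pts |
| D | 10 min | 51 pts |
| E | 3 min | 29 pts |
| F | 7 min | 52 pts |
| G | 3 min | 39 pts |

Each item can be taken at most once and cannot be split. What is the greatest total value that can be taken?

This is a 0/1 knapsack; check combinations near the capacity.
- C+E+F+G: duration 3+3+7+3=16, value 37+29+52+39=157
- C+F+G: duration 3+7+3=13, value 37+52+39=128
- B+C+E+G: duration 7+3+3+3=16, value 23+37+29+39=128
Best: 157 pts.

157 pts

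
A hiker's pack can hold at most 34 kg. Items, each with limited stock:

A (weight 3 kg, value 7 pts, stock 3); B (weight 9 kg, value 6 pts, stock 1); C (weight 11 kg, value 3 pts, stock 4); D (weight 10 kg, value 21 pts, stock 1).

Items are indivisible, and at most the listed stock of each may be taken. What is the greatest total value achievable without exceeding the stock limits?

48 pts

Top feasible selections:
- 3×A + 1×B + 1×D: weight 28, value 48
- 3×A + 1×C + 1×D: weight 30, value 45
- 3×A + 1×D: weight 19, value 42
- 2×A + 1×B + 1×D: weight 25, value 41
Best: 48 pts.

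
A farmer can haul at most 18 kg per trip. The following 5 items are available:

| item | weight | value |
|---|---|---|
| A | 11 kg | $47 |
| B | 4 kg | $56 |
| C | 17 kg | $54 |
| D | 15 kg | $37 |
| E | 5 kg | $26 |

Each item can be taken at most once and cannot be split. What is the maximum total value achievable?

$103

This is a 0/1 knapsack; check combinations near the capacity.
- A+B: weight 11+4=15, value 47+56=103
- B+E: weight 4+5=9, value 56+26=82
- A+E: weight 11+5=16, value 47+26=73
- B: weight 4, value 56
- C: weight 17, value 54
Best: $103.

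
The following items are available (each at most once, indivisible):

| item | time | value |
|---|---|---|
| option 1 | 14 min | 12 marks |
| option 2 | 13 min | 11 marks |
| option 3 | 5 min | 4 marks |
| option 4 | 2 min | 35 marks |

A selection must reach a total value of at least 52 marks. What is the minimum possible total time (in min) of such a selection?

Subsets with value ≥ 52, sorted by total time:
- option 1+option 2+option 4: time 29, value 58
- option 1+option 2+option 3+option 4: time 34, value 62
Minimum time: 29 min.

29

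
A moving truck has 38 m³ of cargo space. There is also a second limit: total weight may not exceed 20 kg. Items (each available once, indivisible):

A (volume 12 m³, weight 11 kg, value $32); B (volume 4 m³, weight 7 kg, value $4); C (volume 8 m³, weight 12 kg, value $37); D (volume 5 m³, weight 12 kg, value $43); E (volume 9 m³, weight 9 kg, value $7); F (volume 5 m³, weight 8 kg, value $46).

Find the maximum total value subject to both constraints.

$89

Feasible sets respecting both limits:
- D+F: volume 10, weight 20, value 89
- C+F: volume 13, weight 20, value 83
- A+F: volume 17, weight 19, value 78
- E+F: volume 14, weight 17, value 53
Best: $89.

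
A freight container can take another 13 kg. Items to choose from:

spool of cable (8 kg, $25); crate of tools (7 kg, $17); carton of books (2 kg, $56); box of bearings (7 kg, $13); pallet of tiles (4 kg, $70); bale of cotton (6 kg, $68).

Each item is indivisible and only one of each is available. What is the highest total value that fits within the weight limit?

$194

This is a 0/1 knapsack; check combinations near the capacity.
- carton of books+pallet of tiles+bale of cotton: weight 2+4+6=12, value 56+70+68=194
- crate of tools+carton of books+pallet of tiles: weight 7+2+4=13, value 17+56+70=143
- carton of books+box of bearings+pallet of tiles: weight 2+7+4=13, value 56+13+70=139
- pallet of tiles+bale of cotton: weight 4+6=10, value 70+68=138
- carton of books+pallet of tiles: weight 2+4=6, value 56+70=126
Best: $194.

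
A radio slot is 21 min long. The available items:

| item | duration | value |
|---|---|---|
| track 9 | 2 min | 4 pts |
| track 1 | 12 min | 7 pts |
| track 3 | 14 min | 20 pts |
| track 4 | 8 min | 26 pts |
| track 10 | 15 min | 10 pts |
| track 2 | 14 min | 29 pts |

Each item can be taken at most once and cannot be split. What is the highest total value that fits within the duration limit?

33 pts

Check high-value combinations within 21 min:
- track 9+track 2: duration 2+14=16, value 4+29=33
- track 1+track 4: duration 12+8=20, value 7+26=33
- track 9+track 4: duration 2+8=10, value 4+26=30
Best: 33 pts.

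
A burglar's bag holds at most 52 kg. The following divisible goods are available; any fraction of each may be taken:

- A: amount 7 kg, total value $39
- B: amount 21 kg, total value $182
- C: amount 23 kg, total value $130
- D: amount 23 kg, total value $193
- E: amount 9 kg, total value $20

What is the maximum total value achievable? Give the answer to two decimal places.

Take in order of value per unit:
- B (182/21 per unit): all 21 → value 182, running total 182.00
- D (193/23 per unit): all 23 → value 193, running total 375.00
- C (130/23 per unit): 8 of 23 → value 8×130/23 = 45.2174, running total 420.22
Total 420.22.

420.22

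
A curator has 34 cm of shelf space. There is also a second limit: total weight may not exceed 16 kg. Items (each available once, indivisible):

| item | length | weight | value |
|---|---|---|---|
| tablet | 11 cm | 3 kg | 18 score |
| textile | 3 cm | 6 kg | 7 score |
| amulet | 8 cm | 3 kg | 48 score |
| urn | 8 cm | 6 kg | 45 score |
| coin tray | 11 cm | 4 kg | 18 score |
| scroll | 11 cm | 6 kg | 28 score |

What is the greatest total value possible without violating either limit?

121 score

Feasible sets respecting both limits:
- amulet+urn+scroll: length 27, weight 15, value 121
- tablet+amulet+urn: length 27, weight 12, value 111
- amulet+urn+coin tray: length 27, weight 13, value 111
- textile+amulet+urn: length 19, weight 15, value 100
Best: 121 score.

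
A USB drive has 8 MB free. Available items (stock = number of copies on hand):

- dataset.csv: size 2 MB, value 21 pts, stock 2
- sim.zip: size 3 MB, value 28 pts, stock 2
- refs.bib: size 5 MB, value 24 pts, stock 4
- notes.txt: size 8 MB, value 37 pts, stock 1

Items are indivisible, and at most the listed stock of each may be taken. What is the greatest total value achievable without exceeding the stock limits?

Best selections within size 8 and stock limits:
- 1×dataset.csv + 2×sim.zip: size 8, value 77
- 2×dataset.csv + 1×sim.zip: size 7, value 70
- 2×sim.zip: size 6, value 56
Best: 77 pts.

77 pts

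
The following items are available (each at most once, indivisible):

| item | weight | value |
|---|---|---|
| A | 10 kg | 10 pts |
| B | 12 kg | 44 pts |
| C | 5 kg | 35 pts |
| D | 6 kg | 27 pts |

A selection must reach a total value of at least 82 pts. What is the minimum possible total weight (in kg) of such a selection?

23

Subsets with value ≥ 82, sorted by total weight:
- B+C+D: weight 23, value 106
- A+B+C: weight 27, value 89
- A+B+C+D: weight 33, value 116
Minimum weight: 23 kg.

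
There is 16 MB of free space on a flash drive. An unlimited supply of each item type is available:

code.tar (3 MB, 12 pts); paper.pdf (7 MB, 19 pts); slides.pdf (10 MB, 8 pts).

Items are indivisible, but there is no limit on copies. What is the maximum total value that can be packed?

60 pts

Best value-per-unit is code.tar at 12/3, and filling with it alone uses size 5×3=15. No mix of the others beats 5×12 = 60.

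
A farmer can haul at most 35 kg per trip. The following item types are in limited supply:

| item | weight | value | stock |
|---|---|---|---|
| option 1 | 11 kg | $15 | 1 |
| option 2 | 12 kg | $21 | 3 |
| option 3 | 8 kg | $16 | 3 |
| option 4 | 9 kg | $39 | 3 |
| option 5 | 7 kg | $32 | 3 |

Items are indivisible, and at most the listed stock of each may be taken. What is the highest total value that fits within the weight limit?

Best selections within weight 35 and stock limits:
- 3×option 4 + 1×option 5: weight 34, value 149
- 2×option 4 + 2×option 5: weight 32, value 142
- 1×option 4 + 3×option 5: weight 30, value 135
- 1×option 3 + 3×option 4: weight 35, value 133
Best: $149.

$149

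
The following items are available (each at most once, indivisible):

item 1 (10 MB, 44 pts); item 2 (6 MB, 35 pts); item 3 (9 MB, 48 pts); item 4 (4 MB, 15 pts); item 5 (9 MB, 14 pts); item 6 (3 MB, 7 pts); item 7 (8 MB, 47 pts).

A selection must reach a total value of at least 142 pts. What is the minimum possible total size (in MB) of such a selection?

27

Subsets with value ≥ 142, sorted by total size:
- item 2+item 3+item 4+item 7: size 27, value 145
- item 1+item 2+item 3+item 4: size 29, value 142
- item 2+item 3+item 4+item 6+item 7: size 30, value 152
- item 1+item 3+item 6+item 7: size 30, value 146
Minimum size: 27 MB.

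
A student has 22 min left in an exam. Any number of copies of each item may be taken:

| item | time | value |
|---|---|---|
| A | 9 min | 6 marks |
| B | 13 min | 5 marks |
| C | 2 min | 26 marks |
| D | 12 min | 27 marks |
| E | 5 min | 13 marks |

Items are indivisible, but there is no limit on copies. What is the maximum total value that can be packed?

286 marks

Best value-per-unit is C at 26/2, and filling with it alone uses time 11×2=22. No mix of the others beats 11×26 = 286.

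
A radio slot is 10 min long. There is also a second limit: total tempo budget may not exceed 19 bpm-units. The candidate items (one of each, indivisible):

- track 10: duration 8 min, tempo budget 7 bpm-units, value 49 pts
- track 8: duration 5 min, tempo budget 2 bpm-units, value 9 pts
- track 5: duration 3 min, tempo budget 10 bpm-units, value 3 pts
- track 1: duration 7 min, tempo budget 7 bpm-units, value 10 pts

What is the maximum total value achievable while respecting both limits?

49 pts

Feasible sets respecting both limits:
- track 10: duration 8, tempo budget 7, value 49
- track 5+track 1: duration 10, tempo budget 17, value 13
- track 8+track 5: duration 8, tempo budget 12, value 12
- track 1: duration 7, tempo budget 7, value 10
Best: 49 pts.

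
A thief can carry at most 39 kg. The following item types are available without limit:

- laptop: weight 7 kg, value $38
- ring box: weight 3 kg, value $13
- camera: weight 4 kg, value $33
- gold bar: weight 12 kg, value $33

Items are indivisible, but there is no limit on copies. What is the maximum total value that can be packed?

Best value-per-unit is camera at 33/4; filling with it alone gives 9×33 = 297.
Optimal mix: 1×ring box + 9×camera → weight 39, value 310.

$310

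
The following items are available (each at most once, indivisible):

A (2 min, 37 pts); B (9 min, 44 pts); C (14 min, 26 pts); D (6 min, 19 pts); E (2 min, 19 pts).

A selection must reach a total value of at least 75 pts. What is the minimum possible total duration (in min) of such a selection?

Subsets with value ≥ 75, sorted by total duration:
- A+D+E: duration 10, value 75
- A+B: duration 11, value 81
- A+B+E: duration 13, value 100
- A+B+D: duration 17, value 100
Minimum duration: 10 min.

10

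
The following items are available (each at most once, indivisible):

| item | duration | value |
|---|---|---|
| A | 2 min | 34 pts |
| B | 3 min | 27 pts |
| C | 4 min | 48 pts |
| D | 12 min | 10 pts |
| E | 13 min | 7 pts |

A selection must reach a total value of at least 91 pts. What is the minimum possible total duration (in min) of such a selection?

Subsets with value ≥ 91, sorted by total duration:
- A+B+C: duration 9, value 109
- A+C+D: duration 18, value 92
Minimum duration: 9 min.

9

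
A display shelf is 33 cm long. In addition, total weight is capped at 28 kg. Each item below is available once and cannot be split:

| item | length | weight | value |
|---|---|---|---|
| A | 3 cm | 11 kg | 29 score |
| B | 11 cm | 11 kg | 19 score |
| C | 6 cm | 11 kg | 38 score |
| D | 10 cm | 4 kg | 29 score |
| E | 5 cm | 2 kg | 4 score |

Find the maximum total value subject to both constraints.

Feasible sets respecting both limits:
- A+C+D+E: length 24, weight 28, value 100
- A+C+D: length 19, weight 26, value 96
- B+C+D+E: length 32, weight 28, value 90
- B+C+D: length 27, weight 26, value 86
Best: 100 score.

100 score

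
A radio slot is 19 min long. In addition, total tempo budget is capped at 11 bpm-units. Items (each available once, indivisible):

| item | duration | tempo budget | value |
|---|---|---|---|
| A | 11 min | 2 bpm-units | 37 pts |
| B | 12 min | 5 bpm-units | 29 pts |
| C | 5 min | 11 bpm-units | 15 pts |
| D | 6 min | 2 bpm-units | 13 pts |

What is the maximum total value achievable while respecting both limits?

Feasible sets respecting both limits:
- A+D: duration 17, tempo budget 4, value 50
- B+D: duration 18, tempo budget 7, value 42
- A: duration 11, tempo budget 2, value 37
- B: duration 12, tempo budget 5, value 29
Best: 50 pts.

50 pts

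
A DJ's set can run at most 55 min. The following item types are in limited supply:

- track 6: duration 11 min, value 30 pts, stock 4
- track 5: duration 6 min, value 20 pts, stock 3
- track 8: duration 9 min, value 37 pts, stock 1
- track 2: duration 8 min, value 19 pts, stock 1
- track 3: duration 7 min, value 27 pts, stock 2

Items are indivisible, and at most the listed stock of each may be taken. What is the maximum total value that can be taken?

Best selections within duration 55 and stock limits:
- 1×track 6 + 3×track 5 + 1×track 8 + 2×track 3: duration 52, value 181
- 1×track 6 + 2×track 5 + 1×track 8 + 1×track 2 + 2×track 3: duration 54, value 180
- 2×track 6 + 3×track 5 + 2×track 3: duration 54, value 174
Best: 181 pts.

181 pts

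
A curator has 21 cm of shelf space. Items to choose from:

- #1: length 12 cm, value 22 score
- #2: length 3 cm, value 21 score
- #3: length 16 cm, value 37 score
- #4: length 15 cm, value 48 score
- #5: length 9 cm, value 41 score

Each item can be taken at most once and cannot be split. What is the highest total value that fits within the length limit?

This is a 0/1 knapsack; check combinations near the capacity.
- #2+#4: length 3+15=18, value 21+48=69
- #1+#5: length 12+9=21, value 22+41=63
- #2+#5: length 3+9=12, value 21+41=62
- #2+#3: length 3+16=19, value 21+37=58
- #4: length 15, value 48
Best: 69 score.

69 score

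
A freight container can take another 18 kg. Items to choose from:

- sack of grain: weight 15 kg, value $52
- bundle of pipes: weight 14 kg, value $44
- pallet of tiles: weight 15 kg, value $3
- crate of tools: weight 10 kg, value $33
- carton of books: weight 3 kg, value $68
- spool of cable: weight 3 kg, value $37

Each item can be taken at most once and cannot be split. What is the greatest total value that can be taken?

$138

Check high-value combinations within 18 kg:
- crate of tools+carton of books+spool of cable: weight 10+3+3=16, value 33+68+37=138
- sack of grain+carton of books: weight 15+3=18, value 52+68=120
- bundle of pipes+carton of books: weight 14+3=17, value 44+68=112
Best: $138.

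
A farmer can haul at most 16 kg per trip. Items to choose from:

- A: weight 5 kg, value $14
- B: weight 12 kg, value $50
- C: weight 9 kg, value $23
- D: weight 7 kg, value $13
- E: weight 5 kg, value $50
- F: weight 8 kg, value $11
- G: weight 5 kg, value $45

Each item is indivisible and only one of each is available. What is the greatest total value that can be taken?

Check high-value combinations within 16 kg:
- A+E+G: weight 5+5+5=15, value 14+50+45=109
- E+G: weight 5+5=10, value 50+45=95
- C+E: weight 9+5=14, value 23+50=73
- C+G: weight 9+5=14, value 23+45=68
Best: $109.

$109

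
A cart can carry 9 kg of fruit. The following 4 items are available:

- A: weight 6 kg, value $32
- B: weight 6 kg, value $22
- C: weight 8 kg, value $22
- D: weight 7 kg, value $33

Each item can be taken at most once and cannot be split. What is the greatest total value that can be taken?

$33

Check high-value combinations within 9 kg:
- D: weight 7, value 33
- A: weight 6, value 32
- B: weight 6, value 22
- C: weight 8, value 22
Best: $33.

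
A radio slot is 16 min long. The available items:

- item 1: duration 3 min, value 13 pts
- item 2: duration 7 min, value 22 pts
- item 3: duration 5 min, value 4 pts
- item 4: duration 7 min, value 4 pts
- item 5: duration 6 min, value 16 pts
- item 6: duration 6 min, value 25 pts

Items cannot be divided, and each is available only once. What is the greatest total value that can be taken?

60 pts

This is a 0/1 knapsack; check combinations near the capacity.
- item 1+item 2+item 6: duration 3+7+6=16, value 13+22+25=60
- item 1+item 5+item 6: duration 3+6+6=15, value 13+16+25=54
- item 1+item 2+item 5: duration 3+7+6=16, value 13+22+16=51
- item 2+item 6: duration 7+6=13, value 22+25=47
- item 1+item 3+item 6: duration 3+5+6=14, value 13+4+25=42
Best: 60 pts.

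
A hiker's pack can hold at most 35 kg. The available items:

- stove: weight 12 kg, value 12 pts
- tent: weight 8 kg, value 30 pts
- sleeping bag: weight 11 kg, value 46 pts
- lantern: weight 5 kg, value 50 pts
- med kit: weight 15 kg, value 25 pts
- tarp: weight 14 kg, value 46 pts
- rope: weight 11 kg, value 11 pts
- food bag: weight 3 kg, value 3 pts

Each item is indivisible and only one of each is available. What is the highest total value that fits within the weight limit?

145 pts

This is a 0/1 knapsack; check combinations near the capacity.
- sleeping bag+lantern+tarp+food bag: weight 11+5+14+3=33, value 46+50+46+3=145
- sleeping bag+lantern+tarp: weight 11+5+14=30, value 46+50+46=142
- tent+sleeping bag+lantern+rope: weight 8+11+5+11=35, value 30+46+50+11=137
- tent+sleeping bag+lantern+food bag: weight 8+11+5+3=27, value 30+46+50+3=129
- tent+lantern+tarp+food bag: weight 8+5+14+3=30, value 30+50+46+3=129
Best: 145 pts.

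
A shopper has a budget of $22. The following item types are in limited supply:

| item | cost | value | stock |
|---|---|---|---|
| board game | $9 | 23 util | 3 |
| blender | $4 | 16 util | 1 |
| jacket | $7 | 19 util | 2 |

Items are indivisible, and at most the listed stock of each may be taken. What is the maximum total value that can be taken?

Top feasible selections:
- 2×board game + 1×blender: cost 22, value 62
- 1×board game + 1×blender + 1×jacket: cost 20, value 58
- 1×blender + 2×jacket: cost 18, value 54
Best: 62 util.

62 util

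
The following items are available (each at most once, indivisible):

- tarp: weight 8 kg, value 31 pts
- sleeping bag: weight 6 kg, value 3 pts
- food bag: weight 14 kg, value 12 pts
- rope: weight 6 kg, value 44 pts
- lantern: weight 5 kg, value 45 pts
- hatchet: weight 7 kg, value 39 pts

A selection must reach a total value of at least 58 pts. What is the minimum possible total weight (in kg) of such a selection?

Subsets with value ≥ 58, sorted by total weight:
- rope+lantern: weight 11, value 89
- lantern+hatchet: weight 12, value 84
- rope+hatchet: weight 13, value 83
- tarp+lantern: weight 13, value 76
Minimum weight: 11 kg.

11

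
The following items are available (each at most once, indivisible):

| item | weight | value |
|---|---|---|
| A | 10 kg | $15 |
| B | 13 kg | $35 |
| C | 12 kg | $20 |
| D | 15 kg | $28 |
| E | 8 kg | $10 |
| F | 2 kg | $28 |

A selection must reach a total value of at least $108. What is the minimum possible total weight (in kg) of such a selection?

42

Subsets with value ≥ 108, sorted by total weight:
- B+C+D+F: weight 42, value 111
- A+B+C+E+F: weight 45, value 108
- A+B+D+E+F: weight 48, value 116
- B+C+D+E+F: weight 50, value 121
Minimum weight: 42 kg.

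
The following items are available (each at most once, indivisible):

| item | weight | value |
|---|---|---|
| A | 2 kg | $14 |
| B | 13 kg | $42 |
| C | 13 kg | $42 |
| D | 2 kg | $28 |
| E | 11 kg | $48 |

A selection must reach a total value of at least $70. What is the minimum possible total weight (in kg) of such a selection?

13

Subsets with value ≥ 70, sorted by total weight:
- D+E: weight 13, value 76
- A+D+E: weight 15, value 90
Minimum weight: 13 kg.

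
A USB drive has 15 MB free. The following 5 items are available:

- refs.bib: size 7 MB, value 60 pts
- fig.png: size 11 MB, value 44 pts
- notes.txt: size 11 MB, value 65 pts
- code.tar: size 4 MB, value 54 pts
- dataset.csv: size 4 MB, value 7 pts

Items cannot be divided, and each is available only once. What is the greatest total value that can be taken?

121 pts

Check high-value combinations within 15 MB:
- refs.bib+code.tar+dataset.csv: size 7+4+4=15, value 60+54+7=121
- notes.txt+code.tar: size 11+4=15, value 65+54=119
- refs.bib+code.tar: size 7+4=11, value 60+54=114
Best: 121 pts.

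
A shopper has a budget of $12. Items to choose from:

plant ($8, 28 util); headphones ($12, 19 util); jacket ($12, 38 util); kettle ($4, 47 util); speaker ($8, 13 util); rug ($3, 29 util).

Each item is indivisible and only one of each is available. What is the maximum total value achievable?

76 util

Check high-value combinations within $12:
- kettle+rug: cost 4+3=7, value 47+29=76
- plant+kettle: cost 8+4=12, value 28+47=75
- kettle+speaker: cost 4+8=12, value 47+13=60
Best: 76 util.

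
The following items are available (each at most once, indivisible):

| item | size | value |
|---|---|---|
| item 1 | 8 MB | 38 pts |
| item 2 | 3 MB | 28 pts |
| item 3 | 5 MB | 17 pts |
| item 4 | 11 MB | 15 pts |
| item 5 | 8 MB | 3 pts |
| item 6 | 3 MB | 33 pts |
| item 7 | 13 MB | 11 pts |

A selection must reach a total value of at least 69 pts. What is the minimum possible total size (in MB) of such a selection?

Subsets with value ≥ 69, sorted by total size:
- item 2+item 3+item 6: size 11, value 78
- item 1+item 6: size 11, value 71
Minimum size: 11 MB.

11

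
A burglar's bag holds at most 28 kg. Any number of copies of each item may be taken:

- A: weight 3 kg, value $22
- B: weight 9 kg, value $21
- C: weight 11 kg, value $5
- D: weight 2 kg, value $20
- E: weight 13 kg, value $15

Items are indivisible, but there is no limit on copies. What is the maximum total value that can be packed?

Best value-per-unit is D at 20/2, and filling with it alone uses weight 14×2=28. No mix of the others beats 14×20 = 280.

$280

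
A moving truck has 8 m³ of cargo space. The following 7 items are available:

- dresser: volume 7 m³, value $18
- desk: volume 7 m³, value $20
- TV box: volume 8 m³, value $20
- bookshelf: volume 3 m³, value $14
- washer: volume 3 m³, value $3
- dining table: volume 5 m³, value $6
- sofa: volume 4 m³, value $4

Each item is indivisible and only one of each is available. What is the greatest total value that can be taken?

$20

Check high-value combinations within 8 m³:
- desk: volume 7, value 20
- TV box: volume 8, value 20
- bookshelf+dining table: volume 3+5=8, value 14+6=20
Best: $20.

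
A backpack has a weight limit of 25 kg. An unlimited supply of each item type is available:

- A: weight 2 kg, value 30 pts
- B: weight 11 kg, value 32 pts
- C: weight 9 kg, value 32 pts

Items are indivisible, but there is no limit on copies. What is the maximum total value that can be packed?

360 pts

Best value-per-unit is A at 30/2, and filling with it alone uses weight 12×2=24. No mix of the others beats 12×30 = 360.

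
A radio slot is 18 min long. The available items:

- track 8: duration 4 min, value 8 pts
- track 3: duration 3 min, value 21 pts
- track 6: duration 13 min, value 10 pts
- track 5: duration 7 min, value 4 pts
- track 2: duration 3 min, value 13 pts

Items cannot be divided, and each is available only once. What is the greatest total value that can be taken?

46 pts

Check high-value combinations within 18 min:
- track 8+track 3+track 5+track 2: duration 4+3+7+3=17, value 8+21+4+13=46
- track 8+track 3+track 2: duration 4+3+3=10, value 8+21+13=42
- track 3+track 5+track 2: duration 3+7+3=13, value 21+4+13=38
Best: 46 pts.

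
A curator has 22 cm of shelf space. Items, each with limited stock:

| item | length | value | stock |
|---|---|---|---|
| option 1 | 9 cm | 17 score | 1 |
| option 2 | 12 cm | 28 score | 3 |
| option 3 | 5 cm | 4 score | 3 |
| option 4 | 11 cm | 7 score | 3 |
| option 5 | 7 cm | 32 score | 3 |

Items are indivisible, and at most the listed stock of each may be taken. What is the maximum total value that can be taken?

96 score

Top feasible selections:
- 3×option 5: length 21, value 96
- 1×option 3 + 2×option 5: length 19, value 68
- 2×option 5: length 14, value 64
Best: 96 score.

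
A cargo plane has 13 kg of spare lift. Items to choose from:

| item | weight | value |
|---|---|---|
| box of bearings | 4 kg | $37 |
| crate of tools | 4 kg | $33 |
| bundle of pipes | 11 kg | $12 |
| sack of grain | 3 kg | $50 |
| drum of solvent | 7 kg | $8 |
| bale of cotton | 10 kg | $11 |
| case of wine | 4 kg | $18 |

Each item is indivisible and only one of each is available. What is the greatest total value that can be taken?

Check high-value combinations within 13 kg:
- box of bearings+crate of tools+sack of grain: weight 4+4+3=11, value 37+33+50=120
- box of bearings+sack of grain+case of wine: weight 4+3+4=11, value 37+50+18=105
- crate of tools+sack of grain+case of wine: weight 4+3+4=11, value 33+50+18=101
- box of bearings+crate of tools+case of wine: weight 4+4+4=12, value 37+33+18=88
- box of bearings+sack of grain: weight 4+3=7, value 37+50=87
Best: $120.

$120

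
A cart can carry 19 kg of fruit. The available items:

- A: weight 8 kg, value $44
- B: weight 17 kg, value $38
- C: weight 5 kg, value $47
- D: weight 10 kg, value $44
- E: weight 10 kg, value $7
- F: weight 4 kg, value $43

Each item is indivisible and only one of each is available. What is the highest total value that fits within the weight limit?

$134

Check high-value combinations within 19 kg:
- A+C+F: weight 8+5+4=17, value 44+47+43=134
- C+D+F: weight 5+10+4=19, value 47+44+43=134
- C+E+F: weight 5+10+4=19, value 47+7+43=97
Best: $134.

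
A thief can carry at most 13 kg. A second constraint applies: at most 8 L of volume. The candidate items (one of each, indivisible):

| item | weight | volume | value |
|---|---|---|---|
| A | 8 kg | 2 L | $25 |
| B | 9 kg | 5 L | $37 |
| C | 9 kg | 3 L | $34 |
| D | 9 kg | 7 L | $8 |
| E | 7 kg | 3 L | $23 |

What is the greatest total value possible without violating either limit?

$37

Feasible sets respecting both limits:
- B: weight 9, volume 5, value 37
- C: weight 9, volume 3, value 34
- A: weight 8, volume 2, value 25
Best: $37.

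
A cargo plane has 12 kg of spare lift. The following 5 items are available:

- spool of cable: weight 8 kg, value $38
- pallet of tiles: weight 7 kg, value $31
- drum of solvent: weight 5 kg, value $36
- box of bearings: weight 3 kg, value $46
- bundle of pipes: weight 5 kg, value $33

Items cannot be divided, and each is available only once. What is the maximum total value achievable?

Check high-value combinations within 12 kg:
- spool of cable+box of bearings: weight 8+3=11, value 38+46=84
- drum of solvent+box of bearings: weight 5+3=8, value 36+46=82
- box of bearings+bundle of pipes: weight 3+5=8, value 46+33=79
- pallet of tiles+box of bearings: weight 7+3=10, value 31+46=77
- drum of solvent+bundle of pipes: weight 5+5=10, value 36+33=69
Best: $84.

$84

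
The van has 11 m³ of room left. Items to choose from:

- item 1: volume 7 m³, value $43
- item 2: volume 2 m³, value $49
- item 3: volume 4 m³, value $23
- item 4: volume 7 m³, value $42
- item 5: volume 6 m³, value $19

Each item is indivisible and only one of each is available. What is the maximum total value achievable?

Check high-value combinations within 11 m³:
- item 1+item 2: volume 7+2=9, value 43+49=92
- item 2+item 4: volume 2+7=9, value 49+42=91
- item 2+item 3: volume 2+4=6, value 49+23=72
- item 2+item 5: volume 2+6=8, value 49+19=68
- item 1+item 3: volume 7+4=11, value 43+23=66
Best: $92.

$92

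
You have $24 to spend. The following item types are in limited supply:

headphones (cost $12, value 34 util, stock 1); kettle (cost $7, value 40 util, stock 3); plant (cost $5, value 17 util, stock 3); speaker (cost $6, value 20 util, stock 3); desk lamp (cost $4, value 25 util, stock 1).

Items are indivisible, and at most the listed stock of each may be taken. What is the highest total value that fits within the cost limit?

Best selections within cost 24 and stock limits:
- 2×kettle + 1×speaker + 1×desk lamp: cost 24, value 125
- 2×kettle + 1×plant + 1×desk lamp: cost 23, value 122
- 3×kettle: cost 21, value 120
Best: 125 util.

125 util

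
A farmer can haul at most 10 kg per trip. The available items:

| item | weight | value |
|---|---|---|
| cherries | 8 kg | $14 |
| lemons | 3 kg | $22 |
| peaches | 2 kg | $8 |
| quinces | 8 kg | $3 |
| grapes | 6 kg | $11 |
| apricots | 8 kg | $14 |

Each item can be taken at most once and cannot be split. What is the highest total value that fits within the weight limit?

$33

This is a 0/1 knapsack; check combinations near the capacity.
- lemons+grapes: weight 3+6=9, value 22+11=33
- lemons+peaches: weight 3+2=5, value 22+8=30
- lemons: weight 3, value 22
- cherries+peaches: weight 8+2=10, value 14+8=22
- peaches+apricots: weight 2+8=10, value 8+14=22
Best: $33.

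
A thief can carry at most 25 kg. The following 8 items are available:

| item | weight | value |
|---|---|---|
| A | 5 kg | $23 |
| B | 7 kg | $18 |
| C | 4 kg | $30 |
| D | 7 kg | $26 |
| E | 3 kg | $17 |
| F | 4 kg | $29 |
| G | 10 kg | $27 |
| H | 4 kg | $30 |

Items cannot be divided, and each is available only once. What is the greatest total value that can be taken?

$138

Check high-value combinations within 25 kg:
- A+C+D+F+H: weight 5+4+7+4+4=24, value 23+30+26+29+30=138
- C+E+F+G+H: weight 4+3+4+10+4=25, value 30+17+29+27+30=133
- C+D+E+F+H: weight 4+7+3+4+4=22, value 30+26+17+29+30=132
- A+B+C+F+H: weight 5+7+4+4+4=24, value 23+18+30+29+30=130
Best: $138.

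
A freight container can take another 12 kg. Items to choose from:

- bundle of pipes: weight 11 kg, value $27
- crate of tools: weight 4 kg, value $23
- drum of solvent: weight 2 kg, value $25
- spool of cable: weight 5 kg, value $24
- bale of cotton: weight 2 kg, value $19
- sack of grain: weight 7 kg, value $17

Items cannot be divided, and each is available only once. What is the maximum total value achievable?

Check high-value combinations within 12 kg:
- crate of tools+drum of solvent+spool of cable: weight 4+2+5=11, value 23+25+24=72
- drum of solvent+spool of cable+bale of cotton: weight 2+5+2=9, value 25+24+19=68
- crate of tools+drum of solvent+bale of cotton: weight 4+2+2=8, value 23+25+19=67
- crate of tools+spool of cable+bale of cotton: weight 4+5+2=11, value 23+24+19=66
Best: $72.

$72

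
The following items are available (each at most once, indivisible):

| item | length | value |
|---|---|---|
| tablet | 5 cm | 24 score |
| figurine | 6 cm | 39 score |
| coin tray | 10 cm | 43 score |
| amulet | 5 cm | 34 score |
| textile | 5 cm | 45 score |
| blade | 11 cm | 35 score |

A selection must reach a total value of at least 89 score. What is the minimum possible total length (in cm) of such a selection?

15

Subsets with value ≥ 89, sorted by total length:
- tablet+amulet+textile: length 15, value 103
- figurine+amulet+textile: length 16, value 118
Minimum length: 15 cm.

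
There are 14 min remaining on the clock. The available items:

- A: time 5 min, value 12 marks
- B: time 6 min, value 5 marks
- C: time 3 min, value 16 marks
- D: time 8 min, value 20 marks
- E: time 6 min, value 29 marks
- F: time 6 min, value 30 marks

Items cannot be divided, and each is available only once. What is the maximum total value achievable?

Check high-value combinations within 14 min:
- E+F: time 6+6=12, value 29+30=59
- A+C+F: time 5+3+6=14, value 12+16+30=58
- A+C+E: time 5+3+6=14, value 12+16+29=57
- D+F: time 8+6=14, value 20+30=50
- D+E: time 8+6=14, value 20+29=49
Best: 59 marks.

59 marks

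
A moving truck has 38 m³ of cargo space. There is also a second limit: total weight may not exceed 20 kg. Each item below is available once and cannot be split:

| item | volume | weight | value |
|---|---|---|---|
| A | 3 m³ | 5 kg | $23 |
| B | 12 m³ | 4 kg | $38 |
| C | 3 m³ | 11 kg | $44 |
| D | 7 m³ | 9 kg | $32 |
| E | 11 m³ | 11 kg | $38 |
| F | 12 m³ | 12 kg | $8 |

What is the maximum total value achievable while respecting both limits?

Feasible sets respecting both limits:
- A+B+C: volume 18, weight 20, value 105
- A+B+E: volume 26, weight 20, value 99
- A+B+D: volume 22, weight 18, value 93
Best: $105.

$105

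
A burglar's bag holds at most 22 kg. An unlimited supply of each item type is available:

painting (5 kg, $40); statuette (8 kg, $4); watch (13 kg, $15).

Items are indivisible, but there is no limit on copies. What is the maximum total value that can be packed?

$160

Best value-per-unit is painting at 40/5, and filling with it alone uses weight 4×5=20. No mix of the others beats 4×40 = 160.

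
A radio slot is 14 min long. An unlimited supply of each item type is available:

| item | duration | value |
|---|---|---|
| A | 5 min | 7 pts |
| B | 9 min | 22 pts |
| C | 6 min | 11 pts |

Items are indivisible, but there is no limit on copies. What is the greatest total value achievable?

29 pts

Best value-per-unit is B at 22/9; filling with it alone gives 1×22 = 22.
Optimal mix: 1×A + 1×B → duration 14, value 29.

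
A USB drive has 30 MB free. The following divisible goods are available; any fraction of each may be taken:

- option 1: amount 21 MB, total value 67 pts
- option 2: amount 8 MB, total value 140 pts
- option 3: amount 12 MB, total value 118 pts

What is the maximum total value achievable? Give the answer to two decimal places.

Take in order of value per unit:
- option 2 (140/8 per unit): all 8 → value 140, running total 140.00
- option 3 (118/12 per unit): all 12 → value 118, running total 258.00
- option 1 (67/21 per unit): 10 of 21 → value 10×67/21 = 31.9048, running total 289.90
Total 289.90.

289.90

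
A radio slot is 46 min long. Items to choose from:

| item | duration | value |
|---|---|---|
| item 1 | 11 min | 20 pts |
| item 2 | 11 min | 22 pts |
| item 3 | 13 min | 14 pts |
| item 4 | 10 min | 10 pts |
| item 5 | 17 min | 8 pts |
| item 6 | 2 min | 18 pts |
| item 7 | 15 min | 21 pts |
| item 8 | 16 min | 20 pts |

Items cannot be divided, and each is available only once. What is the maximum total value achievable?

81 pts

Check high-value combinations within 46 min:
- item 1+item 2+item 6+item 7: duration 11+11+2+15=39, value 20+22+18+21=81
- item 2+item 6+item 7+item 8: duration 11+2+15+16=44, value 22+18+21+20=81
- item 1+item 2+item 6+item 8: duration 11+11+2+16=40, value 20+22+18+20=80
- item 1+item 6+item 7+item 8: duration 11+2+15+16=44, value 20+18+21+20=79
- item 2+item 3+item 6+item 7: duration 11+13+2+15=41, value 22+14+18+21=75
Best: 81 pts.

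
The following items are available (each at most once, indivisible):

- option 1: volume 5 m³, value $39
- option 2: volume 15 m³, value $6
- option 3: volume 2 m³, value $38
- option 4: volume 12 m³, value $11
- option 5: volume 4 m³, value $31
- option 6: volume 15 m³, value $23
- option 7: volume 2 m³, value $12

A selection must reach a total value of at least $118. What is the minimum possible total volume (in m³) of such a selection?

Subsets with value ≥ 118, sorted by total volume:
- option 1+option 3+option 5+option 7: volume 13, value 120
- option 1+option 3+option 4+option 5: volume 23, value 119
- option 1+option 3+option 4+option 5+option 7: volume 25, value 131
Minimum volume: 13 m³.

13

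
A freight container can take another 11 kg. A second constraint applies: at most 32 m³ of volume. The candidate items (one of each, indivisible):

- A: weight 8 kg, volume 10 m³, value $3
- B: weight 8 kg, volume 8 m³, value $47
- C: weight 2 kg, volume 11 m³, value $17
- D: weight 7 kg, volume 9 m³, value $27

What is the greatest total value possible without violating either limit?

Feasible sets respecting both limits:
- B+C: weight 10, volume 19, value 64
- B: weight 8, volume 8, value 47
- C+D: weight 9, volume 20, value 44
Best: $64.

$64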